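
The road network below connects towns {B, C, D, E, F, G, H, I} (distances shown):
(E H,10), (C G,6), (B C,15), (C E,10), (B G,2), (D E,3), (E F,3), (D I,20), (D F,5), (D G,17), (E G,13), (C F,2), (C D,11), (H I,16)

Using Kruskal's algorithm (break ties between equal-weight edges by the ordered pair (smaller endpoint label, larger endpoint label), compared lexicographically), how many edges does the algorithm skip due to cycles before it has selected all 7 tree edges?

5

Kruskal's algorithm — process edges by increasing weight (ties by edge label):
B G (2): add — endpoints in different components.
C F (2): add — endpoints in different components.
D E (3): add — endpoints in different components.
E F (3): add — endpoints in different components.
D F (5): skip — D and F already connected.
C G (6): add — endpoints in different components.
C E (10): skip — C and E already connected.
E H (10): add — endpoints in different components.
C D (11): skip — C and D already connected.
E G (13): skip — E and G already connected.
B C (15): skip — B and C already connected.
H I (16): add — endpoints in different components.
Edges rejected before the tree was complete: 5.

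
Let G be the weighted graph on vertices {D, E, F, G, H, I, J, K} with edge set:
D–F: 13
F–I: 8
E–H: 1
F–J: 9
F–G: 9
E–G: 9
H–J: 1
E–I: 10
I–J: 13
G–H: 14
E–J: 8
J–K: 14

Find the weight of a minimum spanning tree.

55

Prim's algorithm from G:
Step 1: cheapest edge leaving the tree is E–G (9); add E.
Step 2: cheapest edge leaving the tree is E–H (1); add H.
Step 3: cheapest edge leaving the tree is H–J (1); add J.
Step 4: cheapest edge leaving the tree is F–G (9); add F.
Step 5: cheapest edge leaving the tree is F–I (8); add I.
Step 6: cheapest edge leaving the tree is D–F (13); add D.
Step 7: cheapest edge leaving the tree is J–K (14); add K.
MST edges: E–G, E–H, H–J, F–G, F–I, D–F, J–K; total weight 9+1+1+9+8+13+14 = 55.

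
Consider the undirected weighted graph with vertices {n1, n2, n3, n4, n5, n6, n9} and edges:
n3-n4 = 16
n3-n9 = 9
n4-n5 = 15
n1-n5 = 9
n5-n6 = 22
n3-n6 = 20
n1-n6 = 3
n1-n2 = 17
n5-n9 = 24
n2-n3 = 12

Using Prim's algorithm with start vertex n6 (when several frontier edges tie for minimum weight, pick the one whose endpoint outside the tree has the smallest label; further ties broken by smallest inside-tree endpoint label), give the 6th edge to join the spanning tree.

Grow the tree from n6 using Prim:
Step 1: frontier [n1-n6 3, n3-n6 20, n5-n6 22] → take n1-n6 (3); add n1.
Step 2: frontier [n1-n5 9, n1-n2 17, n3-n6 20, n5-n6 22] → take n1-n5 (9); add n5.
Step 3: frontier [n1-n2 17, n4-n5 15, n5-n9 24, n3-n6 20] → take n4-n5 (15); add n4.
Step 4: frontier [n1-n2 17, n3-n4 16, n5-n9 24, n3-n6 20] → take n3-n4 (16); add n3.
Step 5: frontier [n1-n2 17, n3-n9 9, n2-n3 12, n5-n9 24] → take n3-n9 (9); add n9.
Step 6: frontier [n1-n2 17, n2-n3 12] → take n2-n3 (12); add n2.
The 6th edge added is n2-n3.

n2-n3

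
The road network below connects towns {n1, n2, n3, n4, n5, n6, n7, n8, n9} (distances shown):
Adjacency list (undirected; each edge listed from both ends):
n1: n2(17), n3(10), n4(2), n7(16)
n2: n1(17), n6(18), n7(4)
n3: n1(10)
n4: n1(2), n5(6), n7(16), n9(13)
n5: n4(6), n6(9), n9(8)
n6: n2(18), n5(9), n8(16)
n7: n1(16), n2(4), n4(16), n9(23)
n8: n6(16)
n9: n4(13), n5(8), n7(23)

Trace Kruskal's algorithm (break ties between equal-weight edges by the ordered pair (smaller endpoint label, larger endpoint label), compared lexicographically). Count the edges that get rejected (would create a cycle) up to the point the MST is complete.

Sort edges by weight, then run Kruskal:
n1 n4 (2): add — endpoints in different components.
n2 n7 (4): add — endpoints in different components.
n4 n5 (6): add — endpoints in different components.
n5 n9 (8): add — endpoints in different components.
n5 n6 (9): add — endpoints in different components.
n1 n3 (10): add — endpoints in different components.
n4 n9 (13): skip — n4 and n9 already connected.
n1 n7 (16): add — endpoints in different components.
n4 n7 (16): skip — n4 and n7 already connected.
n6 n8 (16): add — endpoints in different components.
Edges rejected before the tree was complete: 2.

2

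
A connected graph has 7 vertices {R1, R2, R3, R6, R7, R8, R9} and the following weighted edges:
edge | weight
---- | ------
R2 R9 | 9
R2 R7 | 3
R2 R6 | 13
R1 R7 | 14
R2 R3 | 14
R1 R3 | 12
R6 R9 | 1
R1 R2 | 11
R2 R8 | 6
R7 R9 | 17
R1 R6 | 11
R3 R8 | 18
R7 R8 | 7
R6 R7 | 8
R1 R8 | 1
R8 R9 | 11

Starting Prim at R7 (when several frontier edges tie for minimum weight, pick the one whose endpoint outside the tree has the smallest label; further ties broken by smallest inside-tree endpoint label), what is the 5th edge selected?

Prim's algorithm from R7:
Step 1: cheapest edge leaving the tree is R2 R7 (3); add R2.
Step 2: cheapest edge leaving the tree is R2 R8 (6); add R8.
Step 3: cheapest edge leaving the tree is R1 R8 (1); add R1.
Step 4: cheapest edge leaving the tree is R6 R7 (8); add R6.
Step 5: cheapest edge leaving the tree is R6 R9 (1); add R9.
Step 6: cheapest edge leaving the tree is R1 R3 (12); add R3.
The 5th edge added is R6 R9.

R6-R9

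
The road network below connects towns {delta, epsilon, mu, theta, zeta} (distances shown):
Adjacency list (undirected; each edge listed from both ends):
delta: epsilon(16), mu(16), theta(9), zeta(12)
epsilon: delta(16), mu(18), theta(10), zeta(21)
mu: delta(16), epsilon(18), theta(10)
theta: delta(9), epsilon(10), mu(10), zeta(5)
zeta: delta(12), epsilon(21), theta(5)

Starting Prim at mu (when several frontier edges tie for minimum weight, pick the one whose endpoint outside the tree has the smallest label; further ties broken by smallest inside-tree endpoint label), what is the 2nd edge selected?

Prim's algorithm from mu:
Step 1: frontier [mu—theta 10, delta—mu 16, epsilon—mu 18] → take mu—theta (10); add theta.
Step 2: frontier [delta—mu 16, epsilon—mu 18, theta—zeta 5, delta—theta 9, epsilon—theta 10] → take theta—zeta (5); add zeta.
Step 3: frontier [delta—mu 16, epsilon—mu 18, delta—theta 9, epsilon—theta 10, delta—zeta 12, epsilon—zeta 21] → take delta—theta (9); add delta.
Step 4: frontier [delta—epsilon 16, epsilon—mu 18, epsilon—theta 10, epsilon—zeta 21] → take epsilon—theta (10); add epsilon.
The 2nd edge added is theta—zeta.

theta-zeta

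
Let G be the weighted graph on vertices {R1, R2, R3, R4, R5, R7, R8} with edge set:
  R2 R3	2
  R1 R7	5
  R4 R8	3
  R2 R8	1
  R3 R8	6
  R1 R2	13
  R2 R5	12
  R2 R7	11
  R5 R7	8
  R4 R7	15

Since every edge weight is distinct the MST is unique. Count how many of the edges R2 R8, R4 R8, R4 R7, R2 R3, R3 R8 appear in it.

Kruskal: consider edges lightest-first.
R2 R8 (1): add. Components now {R1} {R7} {R4} {R3} {R2,R8} {R5}
R2 R3 (2): add. Components now {R1} {R7} {R4} {R2,R3,R8} {R5}
R4 R8 (3): add. Components now {R1} {R7} {R2,R3,R4,R8} {R5}
R1 R7 (5): add. Components now {R1,R7} {R2,R3,R4,R8} {R5}
R3 R8 (6): skip — R3 and R8 already connected.
R5 R7 (8): add. Components now {R1,R5,R7} {R2,R3,R4,R8}
R2 R7 (11): add. Components now {R1,R2,R3,R4,R5,R7,R8}
MST edge set: {R2 R8, R2 R3, R4 R8, R1 R7, R5 R7, R2 R7}.
Of the listed edges, {R2 R8, R4 R8, R2 R3} are in the MST → 3.

3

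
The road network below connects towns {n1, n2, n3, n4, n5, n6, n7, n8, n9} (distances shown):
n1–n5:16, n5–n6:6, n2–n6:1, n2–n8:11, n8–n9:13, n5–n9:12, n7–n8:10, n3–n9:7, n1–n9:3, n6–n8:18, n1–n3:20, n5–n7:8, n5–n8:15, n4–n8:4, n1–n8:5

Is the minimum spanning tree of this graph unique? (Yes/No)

Kruskal's algorithm — process edges by increasing weight (ties by edge label):
n2–n6 (1): add — endpoints in different components.
n1–n9 (3): add — endpoints in different components.
n4–n8 (4): add — endpoints in different components.
n1–n8 (5): add — endpoints in different components.
n5–n6 (6): add — endpoints in different components.
n3–n9 (7): add — endpoints in different components.
n5–n7 (8): add — endpoints in different components.
n7–n8 (10): add — endpoints in different components.
Every non-tree edge has weight strictly greater than the heaviest edge on the tree path between its endpoints, so the MST is unique.

Yes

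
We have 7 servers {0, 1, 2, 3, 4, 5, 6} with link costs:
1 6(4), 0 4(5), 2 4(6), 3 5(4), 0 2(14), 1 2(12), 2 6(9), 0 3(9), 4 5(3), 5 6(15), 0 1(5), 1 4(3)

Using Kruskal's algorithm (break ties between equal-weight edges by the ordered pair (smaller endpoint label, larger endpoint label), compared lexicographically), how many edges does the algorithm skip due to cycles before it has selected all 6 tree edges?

1

Kruskal's algorithm — process edges by increasing weight (ties by edge label):
1 4 (3): add. Components now {0} {1,4} {2} {3} {5} {6}
4 5 (3): add. Components now {0} {1,4,5} {2} {3} {6}
1 6 (4): add. Components now {0} {1,4,5,6} {2} {3}
3 5 (4): add. Components now {0} {1,3,4,5,6} {2}
0 1 (5): add. Components now {0,1,3,4,5,6} {2}
0 4 (5): skip — 0 and 4 already connected.
2 4 (6): add. Components now {0,1,2,3,4,5,6}
Edges rejected before the tree was complete: 1.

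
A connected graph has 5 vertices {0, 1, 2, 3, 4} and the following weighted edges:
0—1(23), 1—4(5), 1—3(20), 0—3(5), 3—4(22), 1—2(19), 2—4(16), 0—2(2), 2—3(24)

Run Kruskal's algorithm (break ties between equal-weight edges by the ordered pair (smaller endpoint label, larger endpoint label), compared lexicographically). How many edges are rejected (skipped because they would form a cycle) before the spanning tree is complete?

Kruskal's algorithm — process edges by increasing weight (ties by edge label):
0—2 (2): add — endpoints in different components.
0—3 (5): add — endpoints in different components.
1—4 (5): add — endpoints in different components.
2—4 (16): add — endpoints in different components.
Edges rejected before the tree was complete: 0.

0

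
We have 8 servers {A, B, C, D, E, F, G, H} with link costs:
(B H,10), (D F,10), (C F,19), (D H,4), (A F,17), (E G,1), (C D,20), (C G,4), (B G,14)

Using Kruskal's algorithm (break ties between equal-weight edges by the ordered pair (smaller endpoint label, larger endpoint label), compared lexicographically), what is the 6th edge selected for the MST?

Kruskal's algorithm — process edges by increasing weight (ties by edge label):
E G (1): add — endpoints in different components.
C G (4): add — endpoints in different components.
D H (4): add — endpoints in different components.
B H (10): add — endpoints in different components.
D F (10): add — endpoints in different components.
B G (14): add — endpoints in different components.
A F (17): add — endpoints in different components.
The 6th edge added is B G.

B-G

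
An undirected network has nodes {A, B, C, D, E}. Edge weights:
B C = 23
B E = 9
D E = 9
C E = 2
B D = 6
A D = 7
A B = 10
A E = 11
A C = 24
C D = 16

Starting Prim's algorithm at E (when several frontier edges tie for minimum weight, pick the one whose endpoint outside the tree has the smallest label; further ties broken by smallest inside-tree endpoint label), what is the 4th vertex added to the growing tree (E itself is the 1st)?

D

Prim, starting at E.
Step 1: frontier [C E 2, B E 9, D E 9, A E 11] → take C E (2); add C.
Step 2: frontier [C D 16, B C 23, A C 24, B E 9, D E 9, A E 11] → take B E (9); add B.
Step 3: frontier [B D 6, A B 10, C D 16, A C 24, D E 9, A E 11] → take B D (6); add D.
Step 4: frontier [A B 10, A C 24, A D 7, A E 11] → take A D (7); add A.
Vertex order: E, C, B, D, A. The 4th vertex is D.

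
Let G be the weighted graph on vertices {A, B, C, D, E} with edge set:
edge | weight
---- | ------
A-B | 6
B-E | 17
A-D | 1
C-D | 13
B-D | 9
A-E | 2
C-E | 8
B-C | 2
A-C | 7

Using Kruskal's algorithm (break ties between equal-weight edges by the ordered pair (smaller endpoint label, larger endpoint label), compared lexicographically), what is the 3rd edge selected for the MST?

Kruskal's algorithm — process edges by increasing weight (ties by edge label):
A-D (1): add — endpoints in different components.
A-E (2): add — endpoints in different components.
B-C (2): add — endpoints in different components.
A-B (6): add — endpoints in different components.
The 3rd edge added is B-C.

B-C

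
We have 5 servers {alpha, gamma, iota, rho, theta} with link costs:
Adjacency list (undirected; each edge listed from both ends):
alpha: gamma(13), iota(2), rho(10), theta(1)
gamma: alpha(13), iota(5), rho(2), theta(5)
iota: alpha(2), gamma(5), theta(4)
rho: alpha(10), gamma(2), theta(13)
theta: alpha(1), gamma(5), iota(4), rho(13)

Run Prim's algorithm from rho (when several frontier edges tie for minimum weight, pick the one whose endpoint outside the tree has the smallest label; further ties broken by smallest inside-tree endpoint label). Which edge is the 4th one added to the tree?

alpha-theta

Grow the tree from rho using Prim:
Step 1: frontier [gamma-rho 2, alpha-rho 10, rho-theta 13] → take gamma-rho (2); add gamma.
Step 2: frontier [gamma-iota 5, gamma-theta 5, alpha-gamma 13, alpha-rho 10, rho-theta 13] → take gamma-iota (5); add iota.
Step 3: frontier [gamma-theta 5, alpha-gamma 13, alpha-iota 2, iota-theta 4, alpha-rho 10, rho-theta 13] → take alpha-iota (2); add alpha.
Step 4: frontier [alpha-theta 1, gamma-theta 5, iota-theta 4, rho-theta 13] → take alpha-theta (1); add theta.
The 4th edge added is alpha-theta.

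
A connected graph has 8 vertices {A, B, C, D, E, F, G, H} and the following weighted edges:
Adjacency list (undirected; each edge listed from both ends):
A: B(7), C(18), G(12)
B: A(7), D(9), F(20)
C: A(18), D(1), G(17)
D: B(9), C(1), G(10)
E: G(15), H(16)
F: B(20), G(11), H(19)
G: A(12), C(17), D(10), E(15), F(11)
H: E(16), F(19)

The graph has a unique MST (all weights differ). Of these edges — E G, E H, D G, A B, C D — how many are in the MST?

Kruskal's algorithm — process edges by increasing weight (ties by edge label):
C D (1): add — endpoints in different components.
A B (7): add — endpoints in different components.
B D (9): add — endpoints in different components.
D G (10): add — endpoints in different components.
F G (11): add — endpoints in different components.
A G (12): skip — A and G already connected.
E G (15): add — endpoints in different components.
E H (16): add — endpoints in different components.
MST edge set: {C D, A B, B D, D G, F G, E G, E H}.
Of the listed edges, {E G, E H, D G, A B, C D} are in the MST → 5.

5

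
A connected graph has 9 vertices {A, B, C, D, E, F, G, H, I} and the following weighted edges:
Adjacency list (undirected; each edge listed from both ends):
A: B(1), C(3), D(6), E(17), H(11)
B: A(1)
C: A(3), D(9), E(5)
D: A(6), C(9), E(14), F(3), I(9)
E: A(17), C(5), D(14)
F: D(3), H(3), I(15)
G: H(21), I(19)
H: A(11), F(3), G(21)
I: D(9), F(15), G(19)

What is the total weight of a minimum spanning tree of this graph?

49

Prim's algorithm from D:
Step 1: cheapest edge leaving the tree is D F (3); add F.
Step 2: cheapest edge leaving the tree is F H (3); add H.
Step 3: cheapest edge leaving the tree is A D (6); add A.
Step 4: cheapest edge leaving the tree is A B (1); add B.
Step 5: cheapest edge leaving the tree is A C (3); add C.
Step 6: cheapest edge leaving the tree is C E (5); add E.
Step 7: cheapest edge leaving the tree is D I (9); add I.
Step 8: cheapest edge leaving the tree is G I (19); add G.
MST edges: D F, F H, A D, A B, A C, C E, D I, G I; total weight 3+3+6+1+3+5+9+19 = 49.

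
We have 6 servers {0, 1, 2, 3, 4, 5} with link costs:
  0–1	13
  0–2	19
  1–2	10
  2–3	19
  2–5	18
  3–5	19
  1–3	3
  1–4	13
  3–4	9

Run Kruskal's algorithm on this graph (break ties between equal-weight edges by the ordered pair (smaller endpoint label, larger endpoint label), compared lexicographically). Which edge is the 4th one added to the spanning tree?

Kruskal's algorithm — process edges by increasing weight (ties by edge label):
1–3 (3): add. Components now {0} {1,3} {2} {4} {5}
3–4 (9): add. Components now {0} {1,3,4} {2} {5}
1–2 (10): add. Components now {0} {1,2,3,4} {5}
0–1 (13): add. Components now {0,1,2,3,4} {5}
1–4 (13): skip — 1 and 4 already connected.
2–5 (18): add. Components now {0,1,2,3,4,5}
The 4th edge added is 0–1.

0-1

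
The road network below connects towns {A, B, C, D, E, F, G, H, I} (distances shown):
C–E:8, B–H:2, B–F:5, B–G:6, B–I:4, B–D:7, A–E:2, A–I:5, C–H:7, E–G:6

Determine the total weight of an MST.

38

Prim, starting at F.
Step 1: cheapest edge leaving the tree is B–F (5); add B.
Step 2: cheapest edge leaving the tree is B–H (2); add H.
Step 3: cheapest edge leaving the tree is B–I (4); add I.
Step 4: cheapest edge leaving the tree is A–I (5); add A.
Step 5: cheapest edge leaving the tree is A–E (2); add E.
Step 6: cheapest edge leaving the tree is B–G (6); add G.
Step 7: cheapest edge leaving the tree is C–H (7); add C.
Step 8: cheapest edge leaving the tree is B–D (7); add D.
MST edges: B–F, B–H, B–I, A–I, A–E, B–G, C–H, B–D; total weight 5+2+4+5+2+6+7+7 = 38.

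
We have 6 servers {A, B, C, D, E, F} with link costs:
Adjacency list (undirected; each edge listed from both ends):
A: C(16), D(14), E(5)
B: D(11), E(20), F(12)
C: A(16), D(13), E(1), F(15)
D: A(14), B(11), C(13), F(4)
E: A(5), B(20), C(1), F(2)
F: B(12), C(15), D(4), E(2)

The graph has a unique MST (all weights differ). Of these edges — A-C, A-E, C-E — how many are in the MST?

Sort edges by weight, then run Kruskal:
C-E (1): add. Components now {A} {B} {C,E} {D} {F}
E-F (2): add. Components now {A} {B} {C,E,F} {D}
D-F (4): add. Components now {A} {B} {C,D,E,F}
A-E (5): add. Components now {A,C,D,E,F} {B}
B-D (11): add. Components now {A,B,C,D,E,F}
MST edge set: {C-E, E-F, D-F, A-E, B-D}.
Of the listed edges, {A-E, C-E} are in the MST → 2.

2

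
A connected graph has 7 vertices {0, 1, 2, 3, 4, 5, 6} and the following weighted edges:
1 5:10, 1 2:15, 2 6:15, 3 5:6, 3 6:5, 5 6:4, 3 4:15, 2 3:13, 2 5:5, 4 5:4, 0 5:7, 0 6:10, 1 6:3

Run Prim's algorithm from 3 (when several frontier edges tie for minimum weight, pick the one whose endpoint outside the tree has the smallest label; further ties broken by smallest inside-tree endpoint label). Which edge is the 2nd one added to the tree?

Prim, starting at 3.
Step 1: cheapest edge leaving the tree is 3 6 (5); add 6.
Step 2: cheapest edge leaving the tree is 1 6 (3); add 1.
Step 3: cheapest edge leaving the tree is 5 6 (4); add 5.
Step 4: cheapest edge leaving the tree is 4 5 (4); add 4.
Step 5: cheapest edge leaving the tree is 2 5 (5); add 2.
Step 6: cheapest edge leaving the tree is 0 5 (7); add 0.
The 2nd edge added is 1 6.

1-6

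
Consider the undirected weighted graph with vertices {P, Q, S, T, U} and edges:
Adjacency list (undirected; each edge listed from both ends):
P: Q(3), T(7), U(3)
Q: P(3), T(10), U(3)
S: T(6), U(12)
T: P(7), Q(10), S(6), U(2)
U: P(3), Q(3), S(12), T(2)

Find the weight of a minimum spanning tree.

14

Kruskal's algorithm — process edges by increasing weight (ties by edge label):
T U (2): add. Components now {P} {Q} {T,U} {S}
P Q (3): add. Components now {P,Q} {T,U} {S}
P U (3): add. Components now {P,Q,T,U} {S}
Q U (3): skip — Q and U already connected.
S T (6): add. Components now {P,Q,S,T,U}
MST edges: T U, P Q, P U, S T; total weight 2+3+3+6 = 14.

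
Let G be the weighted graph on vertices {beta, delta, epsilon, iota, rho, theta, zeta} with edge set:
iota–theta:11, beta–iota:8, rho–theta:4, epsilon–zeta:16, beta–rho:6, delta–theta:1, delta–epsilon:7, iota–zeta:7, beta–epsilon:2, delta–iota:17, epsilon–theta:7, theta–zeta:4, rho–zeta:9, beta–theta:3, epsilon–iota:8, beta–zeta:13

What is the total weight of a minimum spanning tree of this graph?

Kruskal: consider edges lightest-first.
delta–theta (1): add. Components now {iota} {epsilon} {delta,theta} {rho} {zeta} {beta}
beta–epsilon (2): add. Components now {iota} {beta,epsilon} {delta,theta} {rho} {zeta}
beta–theta (3): add. Components now {iota} {beta,delta,epsilon,theta} {rho} {zeta}
rho–theta (4): add. Components now {iota} {beta,delta,epsilon,rho,theta} {zeta}
theta–zeta (4): add. Components now {iota} {beta,delta,epsilon,rho,theta,zeta}
beta–rho (6): skip — rho and beta already connected.
delta–epsilon (7): skip — epsilon and delta already connected.
epsilon–theta (7): skip — epsilon and theta already connected.
iota–zeta (7): add. Components now {beta,delta,epsilon,iota,rho,theta,zeta}
MST edges: delta–theta, beta–epsilon, beta–theta, rho–theta, theta–zeta, iota–zeta; total weight 1+2+3+4+4+7 = 21.

21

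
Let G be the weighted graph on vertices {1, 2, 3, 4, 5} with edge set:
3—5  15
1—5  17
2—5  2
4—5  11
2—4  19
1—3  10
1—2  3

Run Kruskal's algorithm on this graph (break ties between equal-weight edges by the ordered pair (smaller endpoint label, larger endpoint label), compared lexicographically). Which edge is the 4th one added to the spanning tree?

Sort edges by weight, then run Kruskal:
2—5 (2): add. Components now {1} {2,5} {3} {4}
1—2 (3): add. Components now {1,2,5} {3} {4}
1—3 (10): add. Components now {1,2,3,5} {4}
4—5 (11): add. Components now {1,2,3,4,5}
The 4th edge added is 4—5.

4-5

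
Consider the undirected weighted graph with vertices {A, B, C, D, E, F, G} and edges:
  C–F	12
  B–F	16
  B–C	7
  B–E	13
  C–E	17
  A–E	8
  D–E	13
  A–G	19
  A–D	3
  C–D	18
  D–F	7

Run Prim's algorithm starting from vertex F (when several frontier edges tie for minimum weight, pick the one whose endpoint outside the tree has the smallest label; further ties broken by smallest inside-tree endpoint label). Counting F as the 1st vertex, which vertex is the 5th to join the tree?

Prim, starting at F.
Step 1: cheapest edge leaving the tree is D–F (7); add D.
Step 2: cheapest edge leaving the tree is A–D (3); add A.
Step 3: cheapest edge leaving the tree is A–E (8); add E.
Step 4: cheapest edge leaving the tree is C–F (12); add C.
Step 5: cheapest edge leaving the tree is B–C (7); add B.
Step 6: cheapest edge leaving the tree is A–G (19); add G.
Vertex order: F, D, A, E, C, B, G. The 5th vertex is C.

C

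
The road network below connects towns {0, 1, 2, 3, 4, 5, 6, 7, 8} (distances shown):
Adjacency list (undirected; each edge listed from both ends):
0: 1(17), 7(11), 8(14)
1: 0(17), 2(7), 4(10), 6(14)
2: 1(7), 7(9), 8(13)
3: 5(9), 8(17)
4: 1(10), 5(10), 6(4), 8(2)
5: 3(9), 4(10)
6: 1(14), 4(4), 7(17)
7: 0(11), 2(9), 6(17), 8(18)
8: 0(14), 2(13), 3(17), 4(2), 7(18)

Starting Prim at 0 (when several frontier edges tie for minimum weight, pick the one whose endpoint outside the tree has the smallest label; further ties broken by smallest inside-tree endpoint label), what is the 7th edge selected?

4-5

Prim's algorithm from 0:
Step 1: cheapest edge leaving the tree is 0—7 (11); add 7.
Step 2: cheapest edge leaving the tree is 2—7 (9); add 2.
Step 3: cheapest edge leaving the tree is 1—2 (7); add 1.
Step 4: cheapest edge leaving the tree is 1—4 (10); add 4.
Step 5: cheapest edge leaving the tree is 4—8 (2); add 8.
Step 6: cheapest edge leaving the tree is 4—6 (4); add 6.
Step 7: cheapest edge leaving the tree is 4—5 (10); add 5.
Step 8: cheapest edge leaving the tree is 3—5 (9); add 3.
The 7th edge added is 4—5.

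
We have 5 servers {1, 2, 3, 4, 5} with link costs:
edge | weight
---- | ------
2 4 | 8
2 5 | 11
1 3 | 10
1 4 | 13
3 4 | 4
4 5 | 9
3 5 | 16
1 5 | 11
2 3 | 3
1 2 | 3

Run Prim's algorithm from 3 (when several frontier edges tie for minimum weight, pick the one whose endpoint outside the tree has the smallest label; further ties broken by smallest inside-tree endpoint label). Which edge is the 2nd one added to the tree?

Prim's algorithm from 3:
Step 1: cheapest edge leaving the tree is 2 3 (3); add 2.
Step 2: cheapest edge leaving the tree is 1 2 (3); add 1.
Step 3: cheapest edge leaving the tree is 3 4 (4); add 4.
Step 4: cheapest edge leaving the tree is 4 5 (9); add 5.
The 2nd edge added is 1 2.

1-2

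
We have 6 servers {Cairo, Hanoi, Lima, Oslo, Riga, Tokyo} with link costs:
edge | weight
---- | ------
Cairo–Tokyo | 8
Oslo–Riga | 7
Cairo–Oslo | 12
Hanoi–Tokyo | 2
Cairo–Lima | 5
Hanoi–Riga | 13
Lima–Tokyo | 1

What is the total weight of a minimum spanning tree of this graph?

Sort edges by weight, then run Kruskal:
Lima–Tokyo (1): add — endpoints in different components.
Hanoi–Tokyo (2): add — endpoints in different components.
Cairo–Lima (5): add — endpoints in different components.
Oslo–Riga (7): add — endpoints in different components.
Cairo–Tokyo (8): skip — Tokyo and Cairo already connected.
Cairo–Oslo (12): add — endpoints in different components.
MST edges: Lima–Tokyo, Hanoi–Tokyo, Cairo–Lima, Oslo–Riga, Cairo–Oslo; total weight 1+2+5+7+12 = 27.

27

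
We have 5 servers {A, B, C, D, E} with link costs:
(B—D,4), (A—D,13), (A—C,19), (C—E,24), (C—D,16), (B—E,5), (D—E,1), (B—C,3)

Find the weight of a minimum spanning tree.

21

Sort edges by weight, then run Kruskal:
D—E (1): add. Components now {A} {B} {C} {D,E}
B—C (3): add. Components now {A} {B,C} {D,E}
B—D (4): add. Components now {A} {B,C,D,E}
B—E (5): skip — B and E already connected.
A—D (13): add. Components now {A,B,C,D,E}
MST edges: D—E, B—C, B—D, A—D; total weight 1+3+4+13 = 21.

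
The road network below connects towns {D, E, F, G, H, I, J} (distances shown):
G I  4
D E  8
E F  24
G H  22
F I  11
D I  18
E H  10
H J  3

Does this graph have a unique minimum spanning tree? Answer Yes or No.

Kruskal's algorithm — process edges by increasing weight (ties by edge label):
H J (3): add — endpoints in different components.
G I (4): add — endpoints in different components.
D E (8): add — endpoints in different components.
E H (10): add — endpoints in different components.
F I (11): add — endpoints in different components.
D I (18): add — endpoints in different components.
Every non-tree edge has weight strictly greater than the heaviest edge on the tree path between its endpoints, so the MST is unique.

Yes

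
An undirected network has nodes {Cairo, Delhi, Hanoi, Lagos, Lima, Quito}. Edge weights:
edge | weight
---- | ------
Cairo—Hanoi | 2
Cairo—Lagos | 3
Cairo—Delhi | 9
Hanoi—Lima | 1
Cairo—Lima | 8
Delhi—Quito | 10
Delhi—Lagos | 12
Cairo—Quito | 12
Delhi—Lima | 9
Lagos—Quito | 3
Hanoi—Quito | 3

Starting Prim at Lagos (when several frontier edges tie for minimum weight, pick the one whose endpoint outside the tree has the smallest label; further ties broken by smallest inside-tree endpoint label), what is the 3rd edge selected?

Hanoi-Lima

Prim's algorithm from Lagos:
Step 1: frontier [Cairo—Lagos 3, Lagos—Quito 3, Delhi—Lagos 12] → take Cairo—Lagos (3); add Cairo.
Step 2: frontier [Cairo—Hanoi 2, Cairo—Lima 8, Cairo—Delhi 9, Cairo—Quito 12, Lagos—Quito 3, Delhi—Lagos 12] → take Cairo—Hanoi (2); add Hanoi.
Step 3: frontier [Cairo—Lima 8, Cairo—Delhi 9, Cairo—Quito 12, Hanoi—Lima 1, Hanoi—Quito 3, Lagos—Quito 3, Delhi—Lagos 12] → take Hanoi—Lima (1); add Lima.
Step 4: frontier [Cairo—Delhi 9, Cairo—Quito 12, Hanoi—Quito 3, Lagos—Quito 3, Delhi—Lagos 12, Delhi—Lima 9] → take Hanoi—Quito (3); add Quito.
Step 5: frontier [Cairo—Delhi 9, Delhi—Lagos 12, Delhi—Lima 9, Delhi—Quito 10] → take Cairo—Delhi (9); add Delhi.
The 3rd edge added is Hanoi—Lima.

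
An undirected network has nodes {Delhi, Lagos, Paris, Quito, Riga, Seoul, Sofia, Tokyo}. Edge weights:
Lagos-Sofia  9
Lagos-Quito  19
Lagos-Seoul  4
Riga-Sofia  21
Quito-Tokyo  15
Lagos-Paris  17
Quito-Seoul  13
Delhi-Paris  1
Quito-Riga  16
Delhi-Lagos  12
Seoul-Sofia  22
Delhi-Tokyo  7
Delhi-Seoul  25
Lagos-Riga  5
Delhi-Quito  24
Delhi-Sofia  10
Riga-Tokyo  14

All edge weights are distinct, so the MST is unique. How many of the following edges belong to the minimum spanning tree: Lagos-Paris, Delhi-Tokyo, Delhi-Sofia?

2

Sort edges by weight, then run Kruskal:
Delhi-Paris (1): add — endpoints in different components.
Lagos-Seoul (4): add — endpoints in different components.
Lagos-Riga (5): add — endpoints in different components.
Delhi-Tokyo (7): add — endpoints in different components.
Lagos-Sofia (9): add — endpoints in different components.
Delhi-Sofia (10): add — endpoints in different components.
Delhi-Lagos (12): skip — Lagos and Delhi already connected.
Quito-Seoul (13): add — endpoints in different components.
MST edge set: {Delhi-Paris, Lagos-Seoul, Lagos-Riga, Delhi-Tokyo, Lagos-Sofia, Delhi-Sofia, Quito-Seoul}.
Of the listed edges, {Delhi-Tokyo, Delhi-Sofia} are in the MST → 2.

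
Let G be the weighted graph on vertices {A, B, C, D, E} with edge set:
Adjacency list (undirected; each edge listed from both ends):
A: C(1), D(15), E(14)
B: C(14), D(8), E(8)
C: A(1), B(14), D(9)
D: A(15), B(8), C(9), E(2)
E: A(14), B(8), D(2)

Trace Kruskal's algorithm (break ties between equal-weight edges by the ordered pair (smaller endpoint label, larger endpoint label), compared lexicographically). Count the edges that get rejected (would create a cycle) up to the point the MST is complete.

Sort edges by weight, then run Kruskal:
A-C (1): add — endpoints in different components.
D-E (2): add — endpoints in different components.
B-D (8): add — endpoints in different components.
B-E (8): skip — B and E already connected.
C-D (9): add — endpoints in different components.
Edges rejected before the tree was complete: 1.

1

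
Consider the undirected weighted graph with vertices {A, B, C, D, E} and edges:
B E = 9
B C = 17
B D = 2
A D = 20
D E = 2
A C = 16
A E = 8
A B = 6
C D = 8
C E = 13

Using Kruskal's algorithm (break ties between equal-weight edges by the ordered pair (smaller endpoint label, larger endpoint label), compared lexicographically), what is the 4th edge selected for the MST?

Kruskal: consider edges lightest-first.
B D (2): add — endpoints in different components.
D E (2): add — endpoints in different components.
A B (6): add — endpoints in different components.
A E (8): skip — A and E already connected.
C D (8): add — endpoints in different components.
The 4th edge added is C D.

C-D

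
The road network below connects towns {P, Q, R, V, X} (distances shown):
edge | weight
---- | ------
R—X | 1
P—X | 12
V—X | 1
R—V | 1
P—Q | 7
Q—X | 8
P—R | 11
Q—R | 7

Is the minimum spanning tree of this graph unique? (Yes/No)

No

Kruskal's algorithm — process edges by increasing weight (ties by edge label):
R—V (1): add. Components now {P} {X} {R,V} {Q}
R—X (1): add. Components now {P} {R,V,X} {Q}
V—X (1): skip — X and V already connected.
P—Q (7): add. Components now {P,Q} {R,V,X}
Q—R (7): add. Components now {P,Q,R,V,X}
Non-tree edge V—X has weight 1, equal to the heaviest edge on its tree cycle — swapping gives another MST of the same weight. Not unique.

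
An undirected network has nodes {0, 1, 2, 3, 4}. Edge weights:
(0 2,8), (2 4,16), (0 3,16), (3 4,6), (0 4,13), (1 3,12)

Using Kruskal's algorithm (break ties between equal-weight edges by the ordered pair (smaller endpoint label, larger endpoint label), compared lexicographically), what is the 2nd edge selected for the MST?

0-2

Kruskal's algorithm — process edges by increasing weight (ties by edge label):
3 4 (6): add. Components now {0} {1} {2} {3,4}
0 2 (8): add. Components now {0,2} {1} {3,4}
1 3 (12): add. Components now {0,2} {1,3,4}
0 4 (13): add. Components now {0,1,2,3,4}
The 2nd edge added is 0 2.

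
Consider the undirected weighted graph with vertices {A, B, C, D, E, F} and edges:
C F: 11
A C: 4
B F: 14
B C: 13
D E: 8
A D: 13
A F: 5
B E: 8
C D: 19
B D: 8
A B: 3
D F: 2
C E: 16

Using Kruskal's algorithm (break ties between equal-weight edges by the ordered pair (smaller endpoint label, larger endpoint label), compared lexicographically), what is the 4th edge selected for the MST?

Sort edges by weight, then run Kruskal:
D F (2): add — endpoints in different components.
A B (3): add — endpoints in different components.
A C (4): add — endpoints in different components.
A F (5): add — endpoints in different components.
B D (8): skip — B and D already connected.
B E (8): add — endpoints in different components.
The 4th edge added is A F.

A-F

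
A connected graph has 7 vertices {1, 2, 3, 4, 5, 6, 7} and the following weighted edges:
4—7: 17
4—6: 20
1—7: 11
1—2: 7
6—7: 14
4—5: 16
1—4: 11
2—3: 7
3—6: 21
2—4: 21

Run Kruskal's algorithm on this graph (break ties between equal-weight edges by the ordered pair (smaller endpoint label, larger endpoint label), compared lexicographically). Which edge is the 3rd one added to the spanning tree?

Kruskal's algorithm — process edges by increasing weight (ties by edge label):
1—2 (7): add — endpoints in different components.
2—3 (7): add — endpoints in different components.
1—4 (11): add — endpoints in different components.
1—7 (11): add — endpoints in different components.
6—7 (14): add — endpoints in different components.
4—5 (16): add — endpoints in different components.
The 3rd edge added is 1—4.

1-4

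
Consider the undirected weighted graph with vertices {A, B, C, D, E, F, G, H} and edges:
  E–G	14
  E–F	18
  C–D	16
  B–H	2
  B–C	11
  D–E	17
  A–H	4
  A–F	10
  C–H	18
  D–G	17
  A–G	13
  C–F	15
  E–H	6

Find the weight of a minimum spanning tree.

62

Kruskal's algorithm — process edges by increasing weight (ties by edge label):
B–H (2): add — endpoints in different components.
A–H (4): add — endpoints in different components.
E–H (6): add — endpoints in different components.
A–F (10): add — endpoints in different components.
B–C (11): add — endpoints in different components.
A–G (13): add — endpoints in different components.
E–G (14): skip — E and G already connected.
C–F (15): skip — C and F already connected.
C–D (16): add — endpoints in different components.
MST edges: B–H, A–H, E–H, A–F, B–C, A–G, C–D; total weight 2+4+6+10+11+13+16 = 62.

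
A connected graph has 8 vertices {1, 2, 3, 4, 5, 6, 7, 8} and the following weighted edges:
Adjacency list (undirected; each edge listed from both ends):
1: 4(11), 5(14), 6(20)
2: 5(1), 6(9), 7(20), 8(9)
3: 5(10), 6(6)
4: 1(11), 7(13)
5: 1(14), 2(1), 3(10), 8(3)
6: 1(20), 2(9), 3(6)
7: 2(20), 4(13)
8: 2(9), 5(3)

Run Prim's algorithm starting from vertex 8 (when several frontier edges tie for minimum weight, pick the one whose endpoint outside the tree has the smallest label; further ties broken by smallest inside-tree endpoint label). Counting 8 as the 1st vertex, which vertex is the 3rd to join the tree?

Prim's algorithm from 8:
Step 1: frontier [5-8 3, 2-8 9] → take 5-8 (3); add 5.
Step 2: frontier [2-5 1, 3-5 10, 1-5 14, 2-8 9] → take 2-5 (1); add 2.
Step 3: frontier [2-6 9, 2-7 20, 3-5 10, 1-5 14] → take 2-6 (9); add 6.
Step 4: frontier [2-7 20, 3-5 10, 1-5 14, 3-6 6, 1-6 20] → take 3-6 (6); add 3.
Step 5: frontier [2-7 20, 1-5 14, 1-6 20] → take 1-5 (14); add 1.
Step 6: frontier [1-4 11, 2-7 20] → take 1-4 (11); add 4.
Step 7: frontier [2-7 20, 4-7 13] → take 4-7 (13); add 7.
Vertex order: 8, 5, 2, 6, 3, 1, 4, 7. The 3rd vertex is 2.

2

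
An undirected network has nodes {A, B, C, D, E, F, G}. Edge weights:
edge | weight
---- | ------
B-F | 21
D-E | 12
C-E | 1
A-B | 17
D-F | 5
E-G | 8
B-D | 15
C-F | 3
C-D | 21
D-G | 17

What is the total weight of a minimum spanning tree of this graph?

49

Sort edges by weight, then run Kruskal:
C-E (1): add — endpoints in different components.
C-F (3): add — endpoints in different components.
D-F (5): add — endpoints in different components.
E-G (8): add — endpoints in different components.
D-E (12): skip — D and E already connected.
B-D (15): add — endpoints in different components.
A-B (17): add — endpoints in different components.
MST edges: C-E, C-F, D-F, E-G, B-D, A-B; total weight 1+3+5+8+15+17 = 49.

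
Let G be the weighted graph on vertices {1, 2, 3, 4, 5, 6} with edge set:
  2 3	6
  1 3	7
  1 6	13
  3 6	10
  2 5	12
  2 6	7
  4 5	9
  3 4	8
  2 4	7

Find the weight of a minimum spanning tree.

Prim's algorithm from 6:
Step 1: frontier [2 6 7, 3 6 10, 1 6 13] → take 2 6 (7); add 2.
Step 2: frontier [2 3 6, 2 4 7, 2 5 12, 3 6 10, 1 6 13] → take 2 3 (6); add 3.
Step 3: frontier [2 4 7, 2 5 12, 1 3 7, 3 4 8, 1 6 13] → take 1 3 (7); add 1.
Step 4: frontier [2 4 7, 2 5 12, 3 4 8] → take 2 4 (7); add 4.
Step 5: frontier [2 5 12, 4 5 9] → take 4 5 (9); add 5.
MST edges: 2 6, 2 3, 1 3, 2 4, 4 5; total weight 7+6+7+7+9 = 36.

36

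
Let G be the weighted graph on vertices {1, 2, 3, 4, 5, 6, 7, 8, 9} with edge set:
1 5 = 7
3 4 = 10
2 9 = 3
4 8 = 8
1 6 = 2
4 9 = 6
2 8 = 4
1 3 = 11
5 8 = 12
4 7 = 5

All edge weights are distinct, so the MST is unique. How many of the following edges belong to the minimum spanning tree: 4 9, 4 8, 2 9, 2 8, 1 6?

Kruskal: consider edges lightest-first.
1 6 (2): add — endpoints in different components.
2 9 (3): add — endpoints in different components.
2 8 (4): add — endpoints in different components.
4 7 (5): add — endpoints in different components.
4 9 (6): add — endpoints in different components.
1 5 (7): add — endpoints in different components.
4 8 (8): skip — 4 and 8 already connected.
3 4 (10): add — endpoints in different components.
1 3 (11): add — endpoints in different components.
MST edge set: {1 6, 2 9, 2 8, 4 7, 4 9, 1 5, 3 4, 1 3}.
Of the listed edges, {4 9, 2 9, 2 8, 1 6} are in the MST → 4.

4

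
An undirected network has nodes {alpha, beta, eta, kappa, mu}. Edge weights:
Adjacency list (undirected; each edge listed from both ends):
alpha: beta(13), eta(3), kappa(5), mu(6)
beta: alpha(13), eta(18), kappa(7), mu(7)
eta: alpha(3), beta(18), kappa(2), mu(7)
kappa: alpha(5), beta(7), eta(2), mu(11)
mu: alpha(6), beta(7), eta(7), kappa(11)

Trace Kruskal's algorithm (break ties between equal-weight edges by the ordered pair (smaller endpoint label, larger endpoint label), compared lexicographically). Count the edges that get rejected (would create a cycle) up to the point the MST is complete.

Kruskal's algorithm — process edges by increasing weight (ties by edge label):
eta-kappa (2): add — endpoints in different components.
alpha-eta (3): add — endpoints in different components.
alpha-kappa (5): skip — alpha and kappa already connected.
alpha-mu (6): add — endpoints in different components.
beta-kappa (7): add — endpoints in different components.
Edges rejected before the tree was complete: 1.

1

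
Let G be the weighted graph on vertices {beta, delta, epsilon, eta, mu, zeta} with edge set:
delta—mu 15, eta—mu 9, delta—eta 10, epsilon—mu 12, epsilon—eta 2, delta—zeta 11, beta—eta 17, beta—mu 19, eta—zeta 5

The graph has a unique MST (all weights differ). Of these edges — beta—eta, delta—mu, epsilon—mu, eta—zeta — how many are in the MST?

Kruskal's algorithm — process edges by increasing weight (ties by edge label):
epsilon—eta (2): add — endpoints in different components.
eta—zeta (5): add — endpoints in different components.
eta—mu (9): add — endpoints in different components.
delta—eta (10): add — endpoints in different components.
delta—zeta (11): skip — delta and zeta already connected.
epsilon—mu (12): skip — mu and epsilon already connected.
delta—mu (15): skip — mu and delta already connected.
beta—eta (17): add — endpoints in different components.
MST edge set: {epsilon—eta, eta—zeta, eta—mu, delta—eta, beta—eta}.
Of the listed edges, {beta—eta, eta—zeta} are in the MST → 2.

2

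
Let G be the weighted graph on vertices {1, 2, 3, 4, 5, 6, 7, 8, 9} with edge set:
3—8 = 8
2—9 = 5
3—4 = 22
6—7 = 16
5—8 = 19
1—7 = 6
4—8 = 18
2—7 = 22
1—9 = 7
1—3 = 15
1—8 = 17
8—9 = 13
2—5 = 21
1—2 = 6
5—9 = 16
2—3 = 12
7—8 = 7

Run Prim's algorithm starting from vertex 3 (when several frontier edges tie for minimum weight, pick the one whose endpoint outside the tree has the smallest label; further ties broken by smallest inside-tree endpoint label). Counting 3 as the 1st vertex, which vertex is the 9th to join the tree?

4

Prim's algorithm from 3:
Step 1: cheapest edge leaving the tree is 3—8 (8); add 8.
Step 2: cheapest edge leaving the tree is 7—8 (7); add 7.
Step 3: cheapest edge leaving the tree is 1—7 (6); add 1.
Step 4: cheapest edge leaving the tree is 1—2 (6); add 2.
Step 5: cheapest edge leaving the tree is 2—9 (5); add 9.
Step 6: cheapest edge leaving the tree is 5—9 (16); add 5.
Step 7: cheapest edge leaving the tree is 6—7 (16); add 6.
Step 8: cheapest edge leaving the tree is 4—8 (18); add 4.
Vertex order: 3, 8, 7, 1, 2, 9, 5, 6, 4. The 9th vertex is 4.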